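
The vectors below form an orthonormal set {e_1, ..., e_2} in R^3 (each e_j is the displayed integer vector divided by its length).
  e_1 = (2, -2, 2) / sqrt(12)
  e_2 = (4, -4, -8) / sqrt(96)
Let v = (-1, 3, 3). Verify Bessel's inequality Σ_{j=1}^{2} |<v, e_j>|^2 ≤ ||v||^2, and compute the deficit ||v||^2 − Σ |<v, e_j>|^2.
Σ |<v, e_j>|^2 = 17; ||v||^2 = 19; deficit = 2

Write each e_j = u_j / sqrt(<u_j, u_j>) where u_j is the displayed integer vector. Then <v, e_j> = <v, u_j> / sqrt(<u_j, u_j>), so |<v, e_j>|^2 = <v, u_j>^2 / <u_j, u_j>.
Coefficients: <v, e_1> = -2/sqrt(12), <v, e_2> = -40/sqrt(96).
Square and sum: Σ |<v, e_j>|^2 = 17.
Compute ||v||^2 = v·v = 19.
Deficit = 19 − 17 = 2 ≥ 0, confirming Bessel's inequality. (The deficit equals ||v − Σ <v,e_j> e_j||^2, the squared distance from v to span{e_j}.)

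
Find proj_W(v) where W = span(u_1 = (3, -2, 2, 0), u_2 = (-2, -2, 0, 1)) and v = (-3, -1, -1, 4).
proj_W(v) = (-543/149, -258/149, -114/149, 186/149)

Set up U = [u_1 | ... | u_2] ∈ R^(4×2). The projector onto W = col(U) is P = U (U^T U)^(-1) U^T.
Compute U^T U =
  [17, -2]
  [-2, 9],
and U^T v = (-9, 12).
Solve U^T U · c = U^T v for the coefficients: c = (-57/149, 186/149). The projection is proj_W(v) = U c.
Check: (v - proj_W(v)) · u_1 = 0  (should be 0).
Check: (v - proj_W(v)) · u_2 = 0  (should be 0).
Result: proj_W(v) = (-543/149, -258/149, -114/149, 186/149).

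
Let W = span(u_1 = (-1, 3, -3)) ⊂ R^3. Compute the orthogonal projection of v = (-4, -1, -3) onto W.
proj_W(v) = (-10/19, 30/19, -30/19)

Set up U = [u_1 | ... | u_1] ∈ R^(3×1). The projector onto W = col(U) is P = U (U^T U)^(-1) U^T.
Compute U^T U =
  [19],
and U^T v = (10).
Solve U^T U · c = U^T v for the coefficients: c = (10/19). The projection is proj_W(v) = U c.
Check: (v - proj_W(v)) · u_1 = 0  (should be 0).
Result: proj_W(v) = (-10/19, 30/19, -30/19).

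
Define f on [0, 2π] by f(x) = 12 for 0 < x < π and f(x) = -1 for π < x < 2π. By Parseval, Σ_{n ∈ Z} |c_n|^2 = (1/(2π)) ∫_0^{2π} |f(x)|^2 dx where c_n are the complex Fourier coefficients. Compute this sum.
Σ |c_n|^2 = 145/2

Parseval equates the L^2 energy of f (normalised by 1/(2π)) with the ℓ^2 sum of its Fourier coefficients: (1/(2π)) ∫_0^{2π} |f|^2 = Σ |c_n|^2.
Compute the left side: (1/(2π)) [∫_0^π 12^2 dx + ∫_π^{2π} (-1)^2 dx] = (1/(2π)) · (144π + 1π) = (144 + 1)/2 = 145/2.
So Σ_{n ∈ Z} |c_n|^2 = 145/2.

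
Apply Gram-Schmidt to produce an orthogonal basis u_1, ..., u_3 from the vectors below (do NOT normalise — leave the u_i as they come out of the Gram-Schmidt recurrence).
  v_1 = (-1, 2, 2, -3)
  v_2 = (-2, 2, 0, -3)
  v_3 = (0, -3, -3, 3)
Orthogonal basis:
  u_1 = (-1, 2, 2, -3)
  u_2 = (-7/6, 1/3, -5/3, -1/2)
  u_3 = (-14/27, -23/27, 7/27, -2/9)

Apply the Gram-Schmidt recurrence
  u_1 = v_1
  u_i = v_i − Σ_{j<i} ((v_i · u_j) / (u_j · u_j)) · u_j.

Step by step this gives:
  u_1 = (-1, 2, 2, -3)
  u_2 = (-7/6, 1/3, -5/3, -1/2)
  u_3 = (-14/27, -23/27, 7/27, -2/9)

Orthogonality check:
  u_2 · u_1 = 0 (should be 0)
  u_3 · u_1 = 0 (should be 0)
  u_3 · u_2 = 0 (should be 0)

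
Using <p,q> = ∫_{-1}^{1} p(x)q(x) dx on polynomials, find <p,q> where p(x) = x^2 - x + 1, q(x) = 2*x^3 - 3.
<p,q> = -44/5

Expand the product: p(x)·q(x) = 2*x^5 - 2*x^4 + 2*x^3 - 3*x^2 + 3*x - 3.
∫_{-1}^{1} of each monomial x^k gives [2/(k+1) if k even, 0 if k odd]. Integrating term-by-term (or equivalently evaluating the antiderivative F(x) = x^6/3 - 2*x^5/5 + x^4/2 - x^3 + 3*x^2/2 - 3*x at the endpoints):
  F(1) − F(−1) = -31/15 − (101/15) = -44/5.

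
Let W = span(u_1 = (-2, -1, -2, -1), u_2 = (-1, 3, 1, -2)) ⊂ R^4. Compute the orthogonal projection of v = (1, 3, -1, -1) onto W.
proj_W(v) = (-46/149, 285/149, 130/149, -155/149)

Set up U = [u_1 | ... | u_2] ∈ R^(4×2). The projector onto W = col(U) is P = U (U^T U)^(-1) U^T.
Compute U^T U =
  [10, -1]
  [-1, 15],
and U^T v = (-2, 9).
Solve U^T U · c = U^T v for the coefficients: c = (-21/149, 88/149). The projection is proj_W(v) = U c.
Check: (v - proj_W(v)) · u_1 = 0  (should be 0).
Check: (v - proj_W(v)) · u_2 = 0  (should be 0).
Result: proj_W(v) = (-46/149, 285/149, 130/149, -155/149).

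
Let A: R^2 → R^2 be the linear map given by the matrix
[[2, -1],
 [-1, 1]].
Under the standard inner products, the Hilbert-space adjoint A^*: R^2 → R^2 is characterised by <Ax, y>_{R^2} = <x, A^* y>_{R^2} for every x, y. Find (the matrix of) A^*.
A^* = A^T =
[[2, -1],
 [-1, 1]]

For real matrices with standard dot products, the defining identity <Ax, y> = <x, A^* y> gives (Ax)^T y = x^T (A^*) y, i.e. x^T A^T y = x^T (A^*) y. Since this holds for all x, y, we must have A^* = A^T. Therefore
A^* =
[[2, -1],
 [-1, 1]].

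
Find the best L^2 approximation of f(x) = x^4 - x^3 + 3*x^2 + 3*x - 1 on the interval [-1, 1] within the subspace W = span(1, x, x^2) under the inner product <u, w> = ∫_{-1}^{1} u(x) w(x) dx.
g(x) = 27*x^2/7 + 12*x/5 - 38/35

The best approximation g ∈ W is the orthogonal projection of f onto W. Writing g = a_0 + a_1 x + a_2 x^2, the coefficients solve the normal equations G · a = b where
  G_{ij} = <φ_i, φ_j> and b_i = <f, φ_i>, with φ_0 = 1, φ_1 = x, φ_2 = x^2.
G =
  [2, 0, 2/3]
  [0, 2/3, 0]
  [2/3, 0, 2/5],
b = (2/5, 8/5, 86/105).
Solving gives a_0 = -38/35, a_1 = 12/5, a_2 = 27/7, so
  g(x) = 27*x^2/7 + 12*x/5 - 38/35.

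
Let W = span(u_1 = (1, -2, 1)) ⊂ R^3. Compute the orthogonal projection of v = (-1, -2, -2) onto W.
proj_W(v) = (1/6, -1/3, 1/6)

Set up U = [u_1 | ... | u_1] ∈ R^(3×1). The projector onto W = col(U) is P = U (U^T U)^(-1) U^T.
Compute U^T U =
  [6],
and U^T v = (1).
Solve U^T U · c = U^T v for the coefficients: c = (1/6). The projection is proj_W(v) = U c.
Check: (v - proj_W(v)) · u_1 = 0  (should be 0).
Result: proj_W(v) = (1/6, -1/3, 1/6).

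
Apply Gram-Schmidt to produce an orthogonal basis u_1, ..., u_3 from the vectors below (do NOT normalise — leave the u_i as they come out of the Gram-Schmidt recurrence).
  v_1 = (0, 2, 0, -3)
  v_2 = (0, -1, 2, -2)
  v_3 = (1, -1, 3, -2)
Orthogonal basis:
  u_1 = (0, 2, 0, -3)
  u_2 = (0, -21/13, 2, -14/13)
  u_3 = (1, 42/101, 49/101, 28/101)

Apply the Gram-Schmidt recurrence
  u_1 = v_1
  u_i = v_i − Σ_{j<i} ((v_i · u_j) / (u_j · u_j)) · u_j.

Step by step this gives:
  u_1 = (0, 2, 0, -3)
  u_2 = (0, -21/13, 2, -14/13)
  u_3 = (1, 42/101, 49/101, 28/101)

Orthogonality check:
  u_2 · u_1 = 0 (should be 0)
  u_3 · u_1 = 0 (should be 0)
  u_3 · u_2 = 0 (should be 0)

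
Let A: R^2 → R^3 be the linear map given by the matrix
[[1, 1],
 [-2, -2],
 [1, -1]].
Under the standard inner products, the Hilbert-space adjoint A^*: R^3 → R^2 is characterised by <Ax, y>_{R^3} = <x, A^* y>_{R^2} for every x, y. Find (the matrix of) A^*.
A^* = A^T =
[[1, -2, 1],
 [1, -2, -1]]

For real matrices with standard dot products, the defining identity <Ax, y> = <x, A^* y> gives (Ax)^T y = x^T (A^*) y, i.e. x^T A^T y = x^T (A^*) y. Since this holds for all x, y, we must have A^* = A^T. Therefore
A^* =
[[1, -2, 1],
 [1, -2, -1]].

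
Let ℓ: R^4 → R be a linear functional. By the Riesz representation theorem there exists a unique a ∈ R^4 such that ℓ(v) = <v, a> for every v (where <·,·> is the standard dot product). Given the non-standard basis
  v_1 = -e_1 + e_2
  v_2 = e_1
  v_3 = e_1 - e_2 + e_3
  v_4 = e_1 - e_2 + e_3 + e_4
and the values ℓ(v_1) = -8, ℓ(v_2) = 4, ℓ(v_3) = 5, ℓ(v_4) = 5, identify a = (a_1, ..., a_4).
a = (4, -4, -3, 0)

Write a = (a_1, ..., a_4) in the standard basis. For each basis vector v_i, ℓ(v_i) = <v_i, a> is a linear equation in the a_j's. Collect the n equations into a matrix system V a = ℓ, where row i of V is v_i (expressed in the standard basis). Since V is invertible (lower-triangular with 1s on the diagonal, up to permutation), solve by back-substitution:
  V =
[[-1, 1, 0, 0],
 [1, 0, 0, 0],
 [1, -1, 1, 0],
 [1, -1, 1, 1]]
  V a = (-8, 4, 5, 5)
Solving gives a = (4, -4, -3, 0).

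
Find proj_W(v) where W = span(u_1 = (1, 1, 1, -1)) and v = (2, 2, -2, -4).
proj_W(v) = (3/2, 3/2, 3/2, -3/2)

Set up U = [u_1 | ... | u_1] ∈ R^(4×1). The projector onto W = col(U) is P = U (U^T U)^(-1) U^T.
Compute U^T U =
  [4],
and U^T v = (6).
Solve U^T U · c = U^T v for the coefficients: c = (3/2). The projection is proj_W(v) = U c.
Check: (v - proj_W(v)) · u_1 = 0  (should be 0).
Result: proj_W(v) = (3/2, 3/2, 3/2, -3/2).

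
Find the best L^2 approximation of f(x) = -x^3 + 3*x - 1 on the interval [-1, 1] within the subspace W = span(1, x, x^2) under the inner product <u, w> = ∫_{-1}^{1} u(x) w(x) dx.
g(x) = 12*x/5 - 1

The best approximation g ∈ W is the orthogonal projection of f onto W. Writing g = a_0 + a_1 x + a_2 x^2, the coefficients solve the normal equations G · a = b where
  G_{ij} = <φ_i, φ_j> and b_i = <f, φ_i>, with φ_0 = 1, φ_1 = x, φ_2 = x^2.
G =
  [2, 0, 2/3]
  [0, 2/3, 0]
  [2/3, 0, 2/5],
b = (-2, 8/5, -2/3).
Solving gives a_0 = -1, a_1 = 12/5, a_2 = 0, so
  g(x) = 12*x/5 - 1.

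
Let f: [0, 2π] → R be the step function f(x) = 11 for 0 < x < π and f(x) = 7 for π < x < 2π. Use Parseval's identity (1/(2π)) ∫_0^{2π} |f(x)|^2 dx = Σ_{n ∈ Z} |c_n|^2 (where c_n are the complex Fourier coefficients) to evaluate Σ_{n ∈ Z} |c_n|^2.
Σ |c_n|^2 = 85

Parseval equates the L^2 energy of f (normalised by 1/(2π)) with the ℓ^2 sum of its Fourier coefficients: (1/(2π)) ∫_0^{2π} |f|^2 = Σ |c_n|^2.
Compute the left side: (1/(2π)) [∫_0^π 11^2 dx + ∫_π^{2π} 7^2 dx] = (1/(2π)) · (121π + 49π) = (121 + 49)/2 = 85.
So Σ_{n ∈ Z} |c_n|^2 = 85.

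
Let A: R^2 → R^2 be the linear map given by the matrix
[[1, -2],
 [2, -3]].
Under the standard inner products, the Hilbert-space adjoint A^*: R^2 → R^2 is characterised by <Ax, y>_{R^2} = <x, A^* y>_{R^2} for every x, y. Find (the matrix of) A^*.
A^* = A^T =
[[1, 2],
 [-2, -3]]

For real matrices with standard dot products, the defining identity <Ax, y> = <x, A^* y> gives (Ax)^T y = x^T (A^*) y, i.e. x^T A^T y = x^T (A^*) y. Since this holds for all x, y, we must have A^* = A^T. Therefore
A^* =
[[1, 2],
 [-2, -3]].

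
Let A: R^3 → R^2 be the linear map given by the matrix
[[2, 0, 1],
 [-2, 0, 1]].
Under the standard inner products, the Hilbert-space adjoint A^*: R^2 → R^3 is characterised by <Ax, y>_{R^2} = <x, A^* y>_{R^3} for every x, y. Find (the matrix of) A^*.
A^* = A^T =
[[2, -2],
 [0, 0],
 [1, 1]]

For real matrices with standard dot products, the defining identity <Ax, y> = <x, A^* y> gives (Ax)^T y = x^T (A^*) y, i.e. x^T A^T y = x^T (A^*) y. Since this holds for all x, y, we must have A^* = A^T. Therefore
A^* =
[[2, -2],
 [0, 0],
 [1, 1]].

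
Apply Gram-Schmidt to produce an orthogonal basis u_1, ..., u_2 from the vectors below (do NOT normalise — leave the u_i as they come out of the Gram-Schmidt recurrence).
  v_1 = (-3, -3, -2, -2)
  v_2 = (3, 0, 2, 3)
Orthogonal basis:
  u_1 = (-3, -3, -2, -2)
  u_2 = (21/26, -57/26, 7/13, 20/13)

Apply the Gram-Schmidt recurrence
  u_1 = v_1
  u_i = v_i − Σ_{j<i} ((v_i · u_j) / (u_j · u_j)) · u_j.

Step by step this gives:
  u_1 = (-3, -3, -2, -2)
  u_2 = (21/26, -57/26, 7/13, 20/13)

Orthogonality check:
  u_2 · u_1 = 0 (should be 0)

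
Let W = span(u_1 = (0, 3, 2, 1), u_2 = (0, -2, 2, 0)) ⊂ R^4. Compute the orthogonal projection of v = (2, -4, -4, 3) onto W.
proj_W(v) = (0, -85/27, -85/27, -34/27)

Set up U = [u_1 | ... | u_2] ∈ R^(4×2). The projector onto W = col(U) is P = U (U^T U)^(-1) U^T.
Compute U^T U =
  [14, -2]
  [-2, 8],
and U^T v = (-17, 0).
Solve U^T U · c = U^T v for the coefficients: c = (-34/27, -17/54). The projection is proj_W(v) = U c.
Check: (v - proj_W(v)) · u_1 = 0  (should be 0).
Check: (v - proj_W(v)) · u_2 = 0  (should be 0).
Result: proj_W(v) = (0, -85/27, -85/27, -34/27).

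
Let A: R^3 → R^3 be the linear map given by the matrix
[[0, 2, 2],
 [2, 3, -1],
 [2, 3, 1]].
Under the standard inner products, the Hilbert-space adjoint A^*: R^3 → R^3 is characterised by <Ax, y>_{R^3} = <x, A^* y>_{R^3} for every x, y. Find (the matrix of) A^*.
A^* = A^T =
[[0, 2, 2],
 [2, 3, 3],
 [2, -1, 1]]

For real matrices with standard dot products, the defining identity <Ax, y> = <x, A^* y> gives (Ax)^T y = x^T (A^*) y, i.e. x^T A^T y = x^T (A^*) y. Since this holds for all x, y, we must have A^* = A^T. Therefore
A^* =
[[0, 2, 2],
 [2, 3, 3],
 [2, -1, 1]].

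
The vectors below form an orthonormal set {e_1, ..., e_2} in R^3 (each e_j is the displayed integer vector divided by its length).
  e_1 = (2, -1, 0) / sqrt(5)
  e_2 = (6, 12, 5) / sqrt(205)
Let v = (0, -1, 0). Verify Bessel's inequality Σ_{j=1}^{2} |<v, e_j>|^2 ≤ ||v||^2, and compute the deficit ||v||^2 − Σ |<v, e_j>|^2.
Σ |<v, e_j>|^2 = 37/41; ||v||^2 = 1; deficit = 4/41

Write each e_j = u_j / sqrt(<u_j, u_j>) where u_j is the displayed integer vector. Then <v, e_j> = <v, u_j> / sqrt(<u_j, u_j>), so |<v, e_j>|^2 = <v, u_j>^2 / <u_j, u_j>.
Coefficients: <v, e_1> = 1/sqrt(5), <v, e_2> = -12/sqrt(205).
Square and sum: Σ |<v, e_j>|^2 = 37/41.
Compute ||v||^2 = v·v = 1.
Deficit = 1 − 37/41 = 4/41 ≥ 0, confirming Bessel's inequality. (The deficit equals ||v − Σ <v,e_j> e_j||^2, the squared distance from v to span{e_j}.)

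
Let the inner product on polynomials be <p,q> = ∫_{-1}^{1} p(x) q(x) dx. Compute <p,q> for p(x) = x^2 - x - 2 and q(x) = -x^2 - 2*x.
<p,q> = 34/15

Expand the product: p(x)·q(x) = -x^4 - x^3 + 4*x^2 + 4*x.
∫_{-1}^{1} of each monomial x^k gives [2/(k+1) if k even, 0 if k odd]. Integrating term-by-term (or equivalently evaluating the antiderivative F(x) = -x^5/5 - x^4/4 + 4*x^3/3 + 2*x^2 at the endpoints):
  F(1) − F(−1) = 173/60 − (37/60) = 34/15.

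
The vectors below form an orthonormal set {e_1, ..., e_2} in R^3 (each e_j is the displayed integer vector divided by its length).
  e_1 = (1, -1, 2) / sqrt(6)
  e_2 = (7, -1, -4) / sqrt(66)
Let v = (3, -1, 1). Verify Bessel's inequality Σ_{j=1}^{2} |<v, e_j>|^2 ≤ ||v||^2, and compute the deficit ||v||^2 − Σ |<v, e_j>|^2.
Σ |<v, e_j>|^2 = 120/11; ||v||^2 = 11; deficit = 1/11

Write each e_j = u_j / sqrt(<u_j, u_j>) where u_j is the displayed integer vector. Then <v, e_j> = <v, u_j> / sqrt(<u_j, u_j>), so |<v, e_j>|^2 = <v, u_j>^2 / <u_j, u_j>.
Coefficients: <v, e_1> = 6/sqrt(6), <v, e_2> = 18/sqrt(66).
Square and sum: Σ |<v, e_j>|^2 = 120/11.
Compute ||v||^2 = v·v = 11.
Deficit = 11 − 120/11 = 1/11 ≥ 0, confirming Bessel's inequality. (The deficit equals ||v − Σ <v,e_j> e_j||^2, the squared distance from v to span{e_j}.)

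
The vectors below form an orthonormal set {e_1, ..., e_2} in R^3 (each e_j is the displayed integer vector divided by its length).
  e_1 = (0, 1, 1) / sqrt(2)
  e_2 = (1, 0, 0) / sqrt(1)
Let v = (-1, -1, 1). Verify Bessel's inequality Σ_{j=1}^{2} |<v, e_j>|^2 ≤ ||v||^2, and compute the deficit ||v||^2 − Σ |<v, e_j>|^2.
Σ |<v, e_j>|^2 = 1; ||v||^2 = 3; deficit = 2

Write each e_j = u_j / sqrt(<u_j, u_j>) where u_j is the displayed integer vector. Then <v, e_j> = <v, u_j> / sqrt(<u_j, u_j>), so |<v, e_j>|^2 = <v, u_j>^2 / <u_j, u_j>.
Coefficients: <v, e_1> = 0/sqrt(2), <v, e_2> = -1/sqrt(1).
Square and sum: Σ |<v, e_j>|^2 = 1.
Compute ||v||^2 = v·v = 3.
Deficit = 3 − 1 = 2 ≥ 0, confirming Bessel's inequality. (The deficit equals ||v − Σ <v,e_j> e_j||^2, the squared distance from v to span{e_j}.)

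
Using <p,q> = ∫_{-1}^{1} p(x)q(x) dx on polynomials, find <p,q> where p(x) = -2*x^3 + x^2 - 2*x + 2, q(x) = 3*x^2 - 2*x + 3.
<p,q> = 352/15

Expand the product: p(x)·q(x) = -6*x^5 + 7*x^4 - 14*x^3 + 13*x^2 - 10*x + 6.
∫_{-1}^{1} of each monomial x^k gives [2/(k+1) if k even, 0 if k odd]. Integrating term-by-term (or equivalently evaluating the antiderivative F(x) = -x^6 + 7*x^5/5 - 7*x^4/2 + 13*x^3/3 - 5*x^2 + 6*x at the endpoints):
  F(1) − F(−1) = 67/30 − (-637/30) = 352/15.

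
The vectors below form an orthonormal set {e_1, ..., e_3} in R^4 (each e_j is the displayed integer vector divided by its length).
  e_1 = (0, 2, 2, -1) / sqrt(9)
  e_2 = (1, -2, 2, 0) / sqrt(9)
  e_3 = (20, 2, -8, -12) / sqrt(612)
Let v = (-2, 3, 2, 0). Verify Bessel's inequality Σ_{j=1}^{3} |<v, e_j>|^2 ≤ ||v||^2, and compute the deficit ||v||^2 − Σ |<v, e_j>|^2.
Σ |<v, e_j>|^2 = 2597/153; ||v||^2 = 17; deficit = 4/153

Write each e_j = u_j / sqrt(<u_j, u_j>) where u_j is the displayed integer vector. Then <v, e_j> = <v, u_j> / sqrt(<u_j, u_j>), so |<v, e_j>|^2 = <v, u_j>^2 / <u_j, u_j>.
Coefficients: <v, e_1> = 10/sqrt(9), <v, e_2> = -4/sqrt(9), <v, e_3> = -50/sqrt(612).
Square and sum: Σ |<v, e_j>|^2 = 2597/153.
Compute ||v||^2 = v·v = 17.
Deficit = 17 − 2597/153 = 4/153 ≥ 0, confirming Bessel's inequality. (The deficit equals ||v − Σ <v,e_j> e_j||^2, the squared distance from v to span{e_j}.)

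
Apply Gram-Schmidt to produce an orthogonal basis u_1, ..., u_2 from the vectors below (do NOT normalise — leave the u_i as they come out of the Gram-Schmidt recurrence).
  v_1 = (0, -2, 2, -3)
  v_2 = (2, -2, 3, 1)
Orthogonal basis:
  u_1 = (0, -2, 2, -3)
  u_2 = (2, -20/17, 37/17, 38/17)

Apply the Gram-Schmidt recurrence
  u_1 = v_1
  u_i = v_i − Σ_{j<i} ((v_i · u_j) / (u_j · u_j)) · u_j.

Step by step this gives:
  u_1 = (0, -2, 2, -3)
  u_2 = (2, -20/17, 37/17, 38/17)

Orthogonality check:
  u_2 · u_1 = 0 (should be 0)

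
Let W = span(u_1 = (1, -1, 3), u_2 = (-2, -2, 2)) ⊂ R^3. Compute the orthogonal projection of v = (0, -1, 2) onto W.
proj_W(v) = (0, -1, 2)

Set up U = [u_1 | ... | u_2] ∈ R^(3×2). The projector onto W = col(U) is P = U (U^T U)^(-1) U^T.
Compute U^T U =
  [11, 6]
  [6, 12],
and U^T v = (7, 6).
Solve U^T U · c = U^T v for the coefficients: c = (1/2, 1/4). The projection is proj_W(v) = U c.
Check: (v - proj_W(v)) · u_1 = 0  (should be 0).
Check: (v - proj_W(v)) · u_2 = 0  (should be 0).
Result: proj_W(v) = (0, -1, 2).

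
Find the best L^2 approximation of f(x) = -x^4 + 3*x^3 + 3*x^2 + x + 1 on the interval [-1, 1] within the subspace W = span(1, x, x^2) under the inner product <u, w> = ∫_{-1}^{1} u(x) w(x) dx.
g(x) = 15*x^2/7 + 14*x/5 + 38/35

The best approximation g ∈ W is the orthogonal projection of f onto W. Writing g = a_0 + a_1 x + a_2 x^2, the coefficients solve the normal equations G · a = b where
  G_{ij} = <φ_i, φ_j> and b_i = <f, φ_i>, with φ_0 = 1, φ_1 = x, φ_2 = x^2.
G =
  [2, 0, 2/3]
  [0, 2/3, 0]
  [2/3, 0, 2/5],
b = (18/5, 28/15, 166/105).
Solving gives a_0 = 38/35, a_1 = 14/5, a_2 = 15/7, so
  g(x) = 15*x^2/7 + 14*x/5 + 38/35.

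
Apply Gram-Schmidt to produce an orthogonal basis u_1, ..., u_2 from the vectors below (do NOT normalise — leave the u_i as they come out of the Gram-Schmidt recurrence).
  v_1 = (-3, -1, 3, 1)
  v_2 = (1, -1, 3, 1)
Orthogonal basis:
  u_1 = (-3, -1, 3, 1)
  u_2 = (11/5, -3/5, 9/5, 3/5)

Apply the Gram-Schmidt recurrence
  u_1 = v_1
  u_i = v_i − Σ_{j<i} ((v_i · u_j) / (u_j · u_j)) · u_j.

Step by step this gives:
  u_1 = (-3, -1, 3, 1)
  u_2 = (11/5, -3/5, 9/5, 3/5)

Orthogonality check:
  u_2 · u_1 = 0 (should be 0)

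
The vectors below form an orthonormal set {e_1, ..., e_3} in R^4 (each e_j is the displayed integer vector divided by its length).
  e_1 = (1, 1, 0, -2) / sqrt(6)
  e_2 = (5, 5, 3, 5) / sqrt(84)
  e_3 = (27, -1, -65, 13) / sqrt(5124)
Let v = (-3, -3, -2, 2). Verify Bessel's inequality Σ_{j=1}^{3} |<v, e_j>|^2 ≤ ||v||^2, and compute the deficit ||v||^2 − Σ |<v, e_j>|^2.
Σ |<v, e_j>|^2 = 1580/61; ||v||^2 = 26; deficit = 6/61

Write each e_j = u_j / sqrt(<u_j, u_j>) where u_j is the displayed integer vector. Then <v, e_j> = <v, u_j> / sqrt(<u_j, u_j>), so |<v, e_j>|^2 = <v, u_j>^2 / <u_j, u_j>.
Coefficients: <v, e_1> = -10/sqrt(6), <v, e_2> = -26/sqrt(84), <v, e_3> = 78/sqrt(5124).
Square and sum: Σ |<v, e_j>|^2 = 1580/61.
Compute ||v||^2 = v·v = 26.
Deficit = 26 − 1580/61 = 6/61 ≥ 0, confirming Bessel's inequality. (The deficit equals ||v − Σ <v,e_j> e_j||^2, the squared distance from v to span{e_j}.)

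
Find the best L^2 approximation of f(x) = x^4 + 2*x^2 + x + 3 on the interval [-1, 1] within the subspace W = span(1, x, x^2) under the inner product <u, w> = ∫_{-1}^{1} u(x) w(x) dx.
g(x) = 20*x^2/7 + x + 102/35

The best approximation g ∈ W is the orthogonal projection of f onto W. Writing g = a_0 + a_1 x + a_2 x^2, the coefficients solve the normal equations G · a = b where
  G_{ij} = <φ_i, φ_j> and b_i = <f, φ_i>, with φ_0 = 1, φ_1 = x, φ_2 = x^2.
G =
  [2, 0, 2/3]
  [0, 2/3, 0]
  [2/3, 0, 2/5],
b = (116/15, 2/3, 108/35).
Solving gives a_0 = 102/35, a_1 = 1, a_2 = 20/7, so
  g(x) = 20*x^2/7 + x + 102/35.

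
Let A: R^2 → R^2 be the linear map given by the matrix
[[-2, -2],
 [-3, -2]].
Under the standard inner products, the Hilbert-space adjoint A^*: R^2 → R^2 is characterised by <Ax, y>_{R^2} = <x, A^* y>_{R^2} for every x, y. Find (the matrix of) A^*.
A^* = A^T =
[[-2, -3],
 [-2, -2]]

For real matrices with standard dot products, the defining identity <Ax, y> = <x, A^* y> gives (Ax)^T y = x^T (A^*) y, i.e. x^T A^T y = x^T (A^*) y. Since this holds for all x, y, we must have A^* = A^T. Therefore
A^* =
[[-2, -3],
 [-2, -2]].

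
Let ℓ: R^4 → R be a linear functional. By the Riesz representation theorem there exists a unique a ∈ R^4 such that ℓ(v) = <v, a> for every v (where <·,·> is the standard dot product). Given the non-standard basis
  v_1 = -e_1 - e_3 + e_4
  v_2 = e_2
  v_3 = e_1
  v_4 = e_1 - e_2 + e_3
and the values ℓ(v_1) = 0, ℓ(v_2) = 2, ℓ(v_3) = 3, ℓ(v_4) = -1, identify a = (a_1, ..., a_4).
a = (3, 2, -2, 1)

Write a = (a_1, ..., a_4) in the standard basis. For each basis vector v_i, ℓ(v_i) = <v_i, a> is a linear equation in the a_j's. Collect the n equations into a matrix system V a = ℓ, where row i of V is v_i (expressed in the standard basis). Since V is invertible (lower-triangular with 1s on the diagonal, up to permutation), solve by back-substitution:
  V =
[[-1, 0, -1, 1],
 [0, 1, 0, 0],
 [1, 0, 0, 0],
 [1, -1, 1, 0]]
  V a = (0, 2, 3, -1)
Solving gives a = (3, 2, -2, 1).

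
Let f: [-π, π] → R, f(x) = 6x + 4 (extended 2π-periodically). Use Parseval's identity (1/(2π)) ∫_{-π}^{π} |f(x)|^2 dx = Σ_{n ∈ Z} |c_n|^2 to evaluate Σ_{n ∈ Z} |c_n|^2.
Σ |c_n|^2 = 12π^2 + 16

Expand and integrate term by term over [-π, π]:
  ∫ (6x)^2 dx = 36·(2π^3/3); ∫ 2·6·(4)·x dx = 0 (odd integrand); ∫ 4^2 dx = 16·2π.
So (1/(2π)) ∫_{-π}^{π} (6x + 4)^2 dx = 36π^2/3 + 16 = 12π^2 + 16.
Parseval ⇒ Σ |c_n|^2 = 12π^2 + 16.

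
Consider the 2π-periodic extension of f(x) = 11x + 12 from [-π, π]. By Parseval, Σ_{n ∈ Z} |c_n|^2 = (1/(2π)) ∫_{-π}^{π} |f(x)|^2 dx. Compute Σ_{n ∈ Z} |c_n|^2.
Σ |c_n|^2 = 121π^2/3 + 144

Expand and integrate term by term over [-π, π]:
  ∫ (11x)^2 dx = 121·(2π^3/3); ∫ 2·11·(12)·x dx = 0 (odd integrand); ∫ 12^2 dx = 144·2π.
So (1/(2π)) ∫_{-π}^{π} (11x + 12)^2 dx = 121π^2/3 + 144 = 121π^2/3 + 144.
Parseval ⇒ Σ |c_n|^2 = 121π^2/3 + 144.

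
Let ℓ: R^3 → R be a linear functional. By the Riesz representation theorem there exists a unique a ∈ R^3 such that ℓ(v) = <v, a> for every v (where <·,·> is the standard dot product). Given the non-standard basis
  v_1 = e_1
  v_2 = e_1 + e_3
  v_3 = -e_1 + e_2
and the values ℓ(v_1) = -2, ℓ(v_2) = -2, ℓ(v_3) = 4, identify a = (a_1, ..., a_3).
a = (-2, 2, 0)

Write a = (a_1, ..., a_3) in the standard basis. For each basis vector v_i, ℓ(v_i) = <v_i, a> is a linear equation in the a_j's. Collect the n equations into a matrix system V a = ℓ, where row i of V is v_i (expressed in the standard basis). Since V is invertible (lower-triangular with 1s on the diagonal, up to permutation), solve by back-substitution:
  V =
[[1, 0, 0],
 [1, 0, 1],
 [-1, 1, 0]]
  V a = (-2, -2, 4)
Solving gives a = (-2, 2, 0).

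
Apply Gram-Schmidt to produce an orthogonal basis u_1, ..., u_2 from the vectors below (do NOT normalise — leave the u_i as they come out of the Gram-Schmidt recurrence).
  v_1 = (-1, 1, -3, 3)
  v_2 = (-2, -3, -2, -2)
Orthogonal basis:
  u_1 = (-1, 1, -3, 3)
  u_2 = (-41/20, -59/20, -43/20, -37/20)

Apply the Gram-Schmidt recurrence
  u_1 = v_1
  u_i = v_i − Σ_{j<i} ((v_i · u_j) / (u_j · u_j)) · u_j.

Step by step this gives:
  u_1 = (-1, 1, -3, 3)
  u_2 = (-41/20, -59/20, -43/20, -37/20)

Orthogonality check:
  u_2 · u_1 = 0 (should be 0)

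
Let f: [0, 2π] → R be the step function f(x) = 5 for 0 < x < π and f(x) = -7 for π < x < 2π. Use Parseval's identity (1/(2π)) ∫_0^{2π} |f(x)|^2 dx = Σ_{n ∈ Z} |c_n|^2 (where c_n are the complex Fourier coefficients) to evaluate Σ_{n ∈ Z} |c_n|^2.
Σ |c_n|^2 = 37

Parseval equates the L^2 energy of f (normalised by 1/(2π)) with the ℓ^2 sum of its Fourier coefficients: (1/(2π)) ∫_0^{2π} |f|^2 = Σ |c_n|^2.
Compute the left side: (1/(2π)) [∫_0^π 5^2 dx + ∫_π^{2π} (-7)^2 dx] = (1/(2π)) · (25π + 49π) = (25 + 49)/2 = 37.
So Σ_{n ∈ Z} |c_n|^2 = 37.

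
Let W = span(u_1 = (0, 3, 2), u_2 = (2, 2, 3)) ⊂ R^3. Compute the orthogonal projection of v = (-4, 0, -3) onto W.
proj_W(v) = (-298/77, 8/77, -243/77)

Set up U = [u_1 | ... | u_2] ∈ R^(3×2). The projector onto W = col(U) is P = U (U^T U)^(-1) U^T.
Compute U^T U =
  [13, 12]
  [12, 17],
and U^T v = (-6, -17).
Solve U^T U · c = U^T v for the coefficients: c = (102/77, -149/77). The projection is proj_W(v) = U c.
Check: (v - proj_W(v)) · u_1 = 0  (should be 0).
Check: (v - proj_W(v)) · u_2 = 0  (should be 0).
Result: proj_W(v) = (-298/77, 8/77, -243/77).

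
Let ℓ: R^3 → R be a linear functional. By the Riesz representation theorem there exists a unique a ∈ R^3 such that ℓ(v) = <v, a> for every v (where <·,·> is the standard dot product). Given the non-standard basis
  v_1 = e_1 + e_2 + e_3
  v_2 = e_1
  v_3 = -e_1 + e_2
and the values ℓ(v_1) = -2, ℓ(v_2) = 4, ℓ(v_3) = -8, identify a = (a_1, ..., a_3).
a = (4, -4, -2)

Write a = (a_1, ..., a_3) in the standard basis. For each basis vector v_i, ℓ(v_i) = <v_i, a> is a linear equation in the a_j's. Collect the n equations into a matrix system V a = ℓ, where row i of V is v_i (expressed in the standard basis). Since V is invertible (lower-triangular with 1s on the diagonal, up to permutation), solve by back-substitution:
  V =
[[1, 1, 1],
 [1, 0, 0],
 [-1, 1, 0]]
  V a = (-2, 4, -8)
Solving gives a = (4, -4, -2).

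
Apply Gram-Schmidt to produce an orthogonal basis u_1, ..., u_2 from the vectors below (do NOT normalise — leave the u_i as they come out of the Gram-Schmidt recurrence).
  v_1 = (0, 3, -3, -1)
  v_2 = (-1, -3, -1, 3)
Orthogonal basis:
  u_1 = (0, 3, -3, -1)
  u_2 = (-1, -30/19, -46/19, 48/19)

Apply the Gram-Schmidt recurrence
  u_1 = v_1
  u_i = v_i − Σ_{j<i} ((v_i · u_j) / (u_j · u_j)) · u_j.

Step by step this gives:
  u_1 = (0, 3, -3, -1)
  u_2 = (-1, -30/19, -46/19, 48/19)

Orthogonality check:
  u_2 · u_1 = 0 (should be 0)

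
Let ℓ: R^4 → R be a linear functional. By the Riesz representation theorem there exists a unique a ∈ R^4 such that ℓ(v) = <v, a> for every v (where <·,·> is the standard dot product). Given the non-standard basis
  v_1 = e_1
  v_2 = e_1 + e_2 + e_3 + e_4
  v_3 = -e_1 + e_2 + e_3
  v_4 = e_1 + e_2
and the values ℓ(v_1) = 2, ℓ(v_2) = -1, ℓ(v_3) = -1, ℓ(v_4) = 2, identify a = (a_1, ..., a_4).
a = (2, 0, 1, -4)

Write a = (a_1, ..., a_4) in the standard basis. For each basis vector v_i, ℓ(v_i) = <v_i, a> is a linear equation in the a_j's. Collect the n equations into a matrix system V a = ℓ, where row i of V is v_i (expressed in the standard basis). Since V is invertible (lower-triangular with 1s on the diagonal, up to permutation), solve by back-substitution:
  V =
[[1, 0, 0, 0],
 [1, 1, 1, 1],
 [-1, 1, 1, 0],
 [1, 1, 0, 0]]
  V a = (2, -1, -1, 2)
Solving gives a = (2, 0, 1, -4).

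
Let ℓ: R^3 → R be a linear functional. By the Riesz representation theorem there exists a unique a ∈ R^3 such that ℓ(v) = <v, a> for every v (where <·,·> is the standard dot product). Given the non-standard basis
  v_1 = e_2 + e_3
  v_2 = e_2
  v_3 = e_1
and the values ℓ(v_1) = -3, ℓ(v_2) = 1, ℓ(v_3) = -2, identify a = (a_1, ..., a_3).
a = (-2, 1, -4)

Write a = (a_1, ..., a_3) in the standard basis. For each basis vector v_i, ℓ(v_i) = <v_i, a> is a linear equation in the a_j's. Collect the n equations into a matrix system V a = ℓ, where row i of V is v_i (expressed in the standard basis). Since V is invertible (lower-triangular with 1s on the diagonal, up to permutation), solve by back-substitution:
  V =
[[0, 1, 1],
 [0, 1, 0],
 [1, 0, 0]]
  V a = (-3, 1, -2)
Solving gives a = (-2, 1, -4).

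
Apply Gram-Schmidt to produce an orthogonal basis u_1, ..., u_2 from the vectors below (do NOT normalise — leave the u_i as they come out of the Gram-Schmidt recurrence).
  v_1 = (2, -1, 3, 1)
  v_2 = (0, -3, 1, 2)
Orthogonal basis:
  u_1 = (2, -1, 3, 1)
  u_2 = (-16/15, -37/15, -3/5, 22/15)

Apply the Gram-Schmidt recurrence
  u_1 = v_1
  u_i = v_i − Σ_{j<i} ((v_i · u_j) / (u_j · u_j)) · u_j.

Step by step this gives:
  u_1 = (2, -1, 3, 1)
  u_2 = (-16/15, -37/15, -3/5, 22/15)

Orthogonality check:
  u_2 · u_1 = 0 (should be 0)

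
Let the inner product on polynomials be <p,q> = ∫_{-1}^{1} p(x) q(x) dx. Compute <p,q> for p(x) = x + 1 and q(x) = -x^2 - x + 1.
<p,q> = 2/3

Expand the product: p(x)·q(x) = -x^3 - 2*x^2 + 1.
∫_{-1}^{1} of each monomial x^k gives [2/(k+1) if k even, 0 if k odd]. Integrating term-by-term (or equivalently evaluating the antiderivative F(x) = -x^4/4 - 2*x^3/3 + x at the endpoints):
  F(1) − F(−1) = 1/12 − (-7/12) = 2/3.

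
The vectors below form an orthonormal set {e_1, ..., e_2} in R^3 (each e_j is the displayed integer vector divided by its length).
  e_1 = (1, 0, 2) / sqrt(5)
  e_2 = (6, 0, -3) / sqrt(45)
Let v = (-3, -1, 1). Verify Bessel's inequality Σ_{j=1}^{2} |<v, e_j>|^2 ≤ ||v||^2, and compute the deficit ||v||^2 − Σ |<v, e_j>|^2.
Σ |<v, e_j>|^2 = 10; ||v||^2 = 11; deficit = 1

Write each e_j = u_j / sqrt(<u_j, u_j>) where u_j is the displayed integer vector. Then <v, e_j> = <v, u_j> / sqrt(<u_j, u_j>), so |<v, e_j>|^2 = <v, u_j>^2 / <u_j, u_j>.
Coefficients: <v, e_1> = -1/sqrt(5), <v, e_2> = -21/sqrt(45).
Square and sum: Σ |<v, e_j>|^2 = 10.
Compute ||v||^2 = v·v = 11.
Deficit = 11 − 10 = 1 ≥ 0, confirming Bessel's inequality. (The deficit equals ||v − Σ <v,e_j> e_j||^2, the squared distance from v to span{e_j}.)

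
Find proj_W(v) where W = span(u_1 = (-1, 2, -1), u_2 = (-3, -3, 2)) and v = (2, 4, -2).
proj_W(v) = (210/107, 408/107, -250/107)

Set up U = [u_1 | ... | u_2] ∈ R^(3×2). The projector onto W = col(U) is P = U (U^T U)^(-1) U^T.
Compute U^T U =
  [6, -5]
  [-5, 22],
and U^T v = (8, -22).
Solve U^T U · c = U^T v for the coefficients: c = (66/107, -92/107). The projection is proj_W(v) = U c.
Check: (v - proj_W(v)) · u_1 = 0  (should be 0).
Check: (v - proj_W(v)) · u_2 = 0  (should be 0).
Result: proj_W(v) = (210/107, 408/107, -250/107).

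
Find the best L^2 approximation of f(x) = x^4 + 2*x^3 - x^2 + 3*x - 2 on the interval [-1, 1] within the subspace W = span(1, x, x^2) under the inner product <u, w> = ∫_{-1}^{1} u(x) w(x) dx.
g(x) = -x^2/7 + 21*x/5 - 73/35

The best approximation g ∈ W is the orthogonal projection of f onto W. Writing g = a_0 + a_1 x + a_2 x^2, the coefficients solve the normal equations G · a = b where
  G_{ij} = <φ_i, φ_j> and b_i = <f, φ_i>, with φ_0 = 1, φ_1 = x, φ_2 = x^2.
G =
  [2, 0, 2/3]
  [0, 2/3, 0]
  [2/3, 0, 2/5],
b = (-64/15, 14/5, -152/105).
Solving gives a_0 = -73/35, a_1 = 21/5, a_2 = -1/7, so
  g(x) = -x^2/7 + 21*x/5 - 73/35.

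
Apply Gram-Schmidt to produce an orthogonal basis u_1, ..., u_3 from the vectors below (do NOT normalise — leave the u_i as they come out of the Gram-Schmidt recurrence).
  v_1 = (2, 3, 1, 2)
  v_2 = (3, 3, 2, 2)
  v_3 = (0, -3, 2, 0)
Orthogonal basis:
  u_1 = (2, 3, 1, 2)
  u_2 = (2/3, -1/2, 5/6, -1/3)
  u_3 = (-17/27, -7/9, 17/27, 40/27)

Apply the Gram-Schmidt recurrence
  u_1 = v_1
  u_i = v_i − Σ_{j<i} ((v_i · u_j) / (u_j · u_j)) · u_j.

Step by step this gives:
  u_1 = (2, 3, 1, 2)
  u_2 = (2/3, -1/2, 5/6, -1/3)
  u_3 = (-17/27, -7/9, 17/27, 40/27)

Orthogonality check:
  u_2 · u_1 = 0 (should be 0)
  u_3 · u_1 = 0 (should be 0)
  u_3 · u_2 = 0 (should be 0)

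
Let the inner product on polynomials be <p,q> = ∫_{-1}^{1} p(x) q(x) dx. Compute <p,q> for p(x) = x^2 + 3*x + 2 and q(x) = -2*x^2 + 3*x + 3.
<p,q> = 248/15

Expand the product: p(x)·q(x) = -2*x^4 - 3*x^3 + 8*x^2 + 15*x + 6.
∫_{-1}^{1} of each monomial x^k gives [2/(k+1) if k even, 0 if k odd]. Integrating term-by-term (or equivalently evaluating the antiderivative F(x) = -2*x^5/5 - 3*x^4/4 + 8*x^3/3 + 15*x^2/2 + 6*x at the endpoints):
  F(1) − F(−1) = 901/60 − (-91/60) = 248/15.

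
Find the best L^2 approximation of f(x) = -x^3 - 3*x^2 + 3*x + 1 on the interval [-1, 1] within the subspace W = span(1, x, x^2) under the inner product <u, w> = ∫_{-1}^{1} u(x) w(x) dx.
g(x) = -3*x^2 + 12*x/5 + 1

The best approximation g ∈ W is the orthogonal projection of f onto W. Writing g = a_0 + a_1 x + a_2 x^2, the coefficients solve the normal equations G · a = b where
  G_{ij} = <φ_i, φ_j> and b_i = <f, φ_i>, with φ_0 = 1, φ_1 = x, φ_2 = x^2.
G =
  [2, 0, 2/3]
  [0, 2/3, 0]
  [2/3, 0, 2/5],
b = (0, 8/5, -8/15).
Solving gives a_0 = 1, a_1 = 12/5, a_2 = -3, so
  g(x) = -3*x^2 + 12*x/5 + 1.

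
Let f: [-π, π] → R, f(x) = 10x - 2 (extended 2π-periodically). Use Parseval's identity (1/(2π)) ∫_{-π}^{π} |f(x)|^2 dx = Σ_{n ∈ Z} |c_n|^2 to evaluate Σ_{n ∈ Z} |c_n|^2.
Σ |c_n|^2 = 100π^2/3 + 4

Expand and integrate term by term over [-π, π]:
  ∫ (10x)^2 dx = 100·(2π^3/3); ∫ 2·10·(-2)·x dx = 0 (odd integrand); ∫ (-2)^2 dx = 4·2π.
So (1/(2π)) ∫_{-π}^{π} (10x - 2)^2 dx = 100π^2/3 + 4 = 100π^2/3 + 4.
Parseval ⇒ Σ |c_n|^2 = 100π^2/3 + 4.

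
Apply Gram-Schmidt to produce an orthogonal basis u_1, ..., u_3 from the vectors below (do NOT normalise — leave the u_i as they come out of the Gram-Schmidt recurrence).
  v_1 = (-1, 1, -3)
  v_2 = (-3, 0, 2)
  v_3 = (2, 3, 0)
Orthogonal basis:
  u_1 = (-1, 1, -3)
  u_2 = (-36/11, 3/11, 13/11)
  u_3 = (37/67, 407/134, 111/134)

Apply the Gram-Schmidt recurrence
  u_1 = v_1
  u_i = v_i − Σ_{j<i} ((v_i · u_j) / (u_j · u_j)) · u_j.

Step by step this gives:
  u_1 = (-1, 1, -3)
  u_2 = (-36/11, 3/11, 13/11)
  u_3 = (37/67, 407/134, 111/134)

Orthogonality check:
  u_2 · u_1 = 0 (should be 0)
  u_3 · u_1 = 0 (should be 0)
  u_3 · u_2 = 0 (should be 0)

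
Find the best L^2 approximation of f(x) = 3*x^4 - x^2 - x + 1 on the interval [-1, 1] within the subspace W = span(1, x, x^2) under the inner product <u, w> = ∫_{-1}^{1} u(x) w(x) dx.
g(x) = 11*x^2/7 - x + 26/35

The best approximation g ∈ W is the orthogonal projection of f onto W. Writing g = a_0 + a_1 x + a_2 x^2, the coefficients solve the normal equations G · a = b where
  G_{ij} = <φ_i, φ_j> and b_i = <f, φ_i>, with φ_0 = 1, φ_1 = x, φ_2 = x^2.
G =
  [2, 0, 2/3]
  [0, 2/3, 0]
  [2/3, 0, 2/5],
b = (38/15, -2/3, 118/105).
Solving gives a_0 = 26/35, a_1 = -1, a_2 = 11/7, so
  g(x) = 11*x^2/7 - x + 26/35.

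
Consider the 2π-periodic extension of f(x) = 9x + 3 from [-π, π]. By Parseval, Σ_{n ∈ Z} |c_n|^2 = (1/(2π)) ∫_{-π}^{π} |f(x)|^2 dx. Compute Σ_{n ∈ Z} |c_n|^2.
Σ |c_n|^2 = 27π^2 + 9

Expand and integrate term by term over [-π, π]:
  ∫ (9x)^2 dx = 81·(2π^3/3); ∫ 2·9·(3)·x dx = 0 (odd integrand); ∫ 3^2 dx = 9·2π.
So (1/(2π)) ∫_{-π}^{π} (9x + 3)^2 dx = 81π^2/3 + 9 = 27π^2 + 9.
Parseval ⇒ Σ |c_n|^2 = 27π^2 + 9.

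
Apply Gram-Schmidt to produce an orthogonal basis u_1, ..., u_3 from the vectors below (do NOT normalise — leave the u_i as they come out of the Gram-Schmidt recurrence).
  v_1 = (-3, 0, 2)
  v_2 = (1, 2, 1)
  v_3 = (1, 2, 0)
Orthogonal basis:
  u_1 = (-3, 0, 2)
  u_2 = (10/13, 2, 15/13)
  u_3 = (-24/77, 30/77, -36/77)

Apply the Gram-Schmidt recurrence
  u_1 = v_1
  u_i = v_i − Σ_{j<i} ((v_i · u_j) / (u_j · u_j)) · u_j.

Step by step this gives:
  u_1 = (-3, 0, 2)
  u_2 = (10/13, 2, 15/13)
  u_3 = (-24/77, 30/77, -36/77)

Orthogonality check:
  u_2 · u_1 = 0 (should be 0)
  u_3 · u_1 = 0 (should be 0)
  u_3 · u_2 = 0 (should be 0)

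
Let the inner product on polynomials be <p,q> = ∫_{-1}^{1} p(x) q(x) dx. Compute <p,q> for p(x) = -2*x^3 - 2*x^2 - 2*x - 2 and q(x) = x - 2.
<p,q> = 128/15

Expand the product: p(x)·q(x) = -2*x^4 + 2*x^3 + 2*x^2 + 2*x + 4.
∫_{-1}^{1} of each monomial x^k gives [2/(k+1) if k even, 0 if k odd]. Integrating term-by-term (or equivalently evaluating the antiderivative F(x) = -2*x^5/5 + x^4/2 + 2*x^3/3 + x^2 + 4*x at the endpoints):
  F(1) − F(−1) = 173/30 − (-83/30) = 128/15.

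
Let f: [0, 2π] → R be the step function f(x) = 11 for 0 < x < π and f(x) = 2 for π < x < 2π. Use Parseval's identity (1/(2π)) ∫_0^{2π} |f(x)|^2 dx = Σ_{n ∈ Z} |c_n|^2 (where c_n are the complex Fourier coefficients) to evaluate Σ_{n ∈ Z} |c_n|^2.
Σ |c_n|^2 = 125/2

Parseval equates the L^2 energy of f (normalised by 1/(2π)) with the ℓ^2 sum of its Fourier coefficients: (1/(2π)) ∫_0^{2π} |f|^2 = Σ |c_n|^2.
Compute the left side: (1/(2π)) [∫_0^π 11^2 dx + ∫_π^{2π} 2^2 dx] = (1/(2π)) · (121π + 4π) = (121 + 4)/2 = 125/2.
So Σ_{n ∈ Z} |c_n|^2 = 125/2.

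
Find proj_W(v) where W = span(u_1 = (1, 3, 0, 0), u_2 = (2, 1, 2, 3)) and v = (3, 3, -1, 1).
proj_W(v) = (246/155, 538/155, 16/31, 24/31)

Set up U = [u_1 | ... | u_2] ∈ R^(4×2). The projector onto W = col(U) is P = U (U^T U)^(-1) U^T.
Compute U^T U =
  [10, 5]
  [5, 18],
and U^T v = (12, 10).
Solve U^T U · c = U^T v for the coefficients: c = (166/155, 8/31). The projection is proj_W(v) = U c.
Check: (v - proj_W(v)) · u_1 = 0  (should be 0).
Check: (v - proj_W(v)) · u_2 = 0  (should be 0).
Result: proj_W(v) = (246/155, 538/155, 16/31, 24/31).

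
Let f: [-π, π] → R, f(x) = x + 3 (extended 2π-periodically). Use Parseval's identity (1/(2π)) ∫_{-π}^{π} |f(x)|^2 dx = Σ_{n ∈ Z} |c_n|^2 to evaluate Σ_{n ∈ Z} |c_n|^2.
Σ |c_n|^2 = π^2/3 + 9

Expand and integrate term by term over [-π, π]:
  ∫ (x)^2 dx = 1·(2π^3/3); ∫ 2·1·(3)·x dx = 0 (odd integrand); ∫ 3^2 dx = 9·2π.
So (1/(2π)) ∫_{-π}^{π} (x + 3)^2 dx = 1π^2/3 + 9 = π^2/3 + 9.
Parseval ⇒ Σ |c_n|^2 = π^2/3 + 9.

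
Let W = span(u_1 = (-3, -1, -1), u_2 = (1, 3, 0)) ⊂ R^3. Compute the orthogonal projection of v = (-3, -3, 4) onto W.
proj_W(v) = (-54/37, -130/37, -4/37)

Set up U = [u_1 | ... | u_2] ∈ R^(3×2). The projector onto W = col(U) is P = U (U^T U)^(-1) U^T.
Compute U^T U =
  [11, -6]
  [-6, 10],
and U^T v = (8, -12).
Solve U^T U · c = U^T v for the coefficients: c = (4/37, -42/37). The projection is proj_W(v) = U c.
Check: (v - proj_W(v)) · u_1 = 0  (should be 0).
Check: (v - proj_W(v)) · u_2 = 0  (should be 0).
Result: proj_W(v) = (-54/37, -130/37, -4/37).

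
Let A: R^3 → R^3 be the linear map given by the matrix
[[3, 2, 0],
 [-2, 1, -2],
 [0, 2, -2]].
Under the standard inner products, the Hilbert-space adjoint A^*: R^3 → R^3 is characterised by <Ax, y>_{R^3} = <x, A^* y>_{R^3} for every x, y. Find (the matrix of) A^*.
A^* = A^T =
[[3, -2, 0],
 [2, 1, 2],
 [0, -2, -2]]

For real matrices with standard dot products, the defining identity <Ax, y> = <x, A^* y> gives (Ax)^T y = x^T (A^*) y, i.e. x^T A^T y = x^T (A^*) y. Since this holds for all x, y, we must have A^* = A^T. Therefore
A^* =
[[3, -2, 0],
 [2, 1, 2],
 [0, -2, -2]].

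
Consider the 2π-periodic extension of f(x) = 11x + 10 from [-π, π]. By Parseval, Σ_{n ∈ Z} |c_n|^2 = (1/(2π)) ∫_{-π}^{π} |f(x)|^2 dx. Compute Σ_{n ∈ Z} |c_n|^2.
Σ |c_n|^2 = 121π^2/3 + 100

Expand and integrate term by term over [-π, π]:
  ∫ (11x)^2 dx = 121·(2π^3/3); ∫ 2·11·(10)·x dx = 0 (odd integrand); ∫ 10^2 dx = 100·2π.
So (1/(2π)) ∫_{-π}^{π} (11x + 10)^2 dx = 121π^2/3 + 100 = 121π^2/3 + 100.
Parseval ⇒ Σ |c_n|^2 = 121π^2/3 + 100.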